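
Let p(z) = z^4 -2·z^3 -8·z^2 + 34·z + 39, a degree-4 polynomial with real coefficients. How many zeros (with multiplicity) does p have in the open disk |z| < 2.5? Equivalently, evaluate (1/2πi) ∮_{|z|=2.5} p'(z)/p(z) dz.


The zeros of p are: (3 + 2i), (3 - 2i), -1, -3.
Their magnitudes are: 3.606, 3.606, 1, 3.
Zeros with |z| < R = 2.5: -1.
Count = 1.
By the argument principle, (1/2πi) ∮_{|z|=R} p'(z)/p(z) dz equals exactly this count.

Number of zeros inside |z| < 2.5: 1.


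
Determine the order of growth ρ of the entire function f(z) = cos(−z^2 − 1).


Write cos(w) = (e^{iw} ± e^{−iw})/(2 or 2i), so |cos(w)| ≤ e^{|w|}. With w = −z^2 − 1, |w| ≤ 1r^2 + 1 on |z|=r, giving M(r) ≤ e^{1r^2 + 1} and ρ ≤ 2. For the lower bound, choose z on |z|=r with -1z^2 purely imaginary of modulus 1r^2; then |cos(−z^2 − 1)| grows like e^{1r^2}/2, so ρ ≥ 2. Hence ρ = 2.
Therefore ρ = 2.

Order ρ = 2.


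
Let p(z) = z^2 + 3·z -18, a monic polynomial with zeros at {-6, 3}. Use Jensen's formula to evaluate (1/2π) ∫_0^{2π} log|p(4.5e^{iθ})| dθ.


Zeros: -6, 3; r = 4.5.
Inside |z| < r: 3. Outside (|z| ≥ r): -6.
p(0) = -18, so log|p(0)| = log(18) = 2.8904.
Apply Jensen: I(r) = log|p(0)| + Σ_k log(r/|z_k|), summed over zeros inside |z| < r.
  log(r/|z_k|) for z_k = 3: log(4.5/3) = 0.4055
  Outside zeros (-6) contribute nothing to the Jensen sum.
Sum over inside zeros: 0.4055.
I(r) = log|p(0)| + (inside sum) = 2.8904 + 0.4055 = 3.2958.
Note: since some zeros are outside |z| ≤ r, the simplified n·log(r) form does NOT apply — only the inside zeros contribute.

I(r) ≈ 3.2958.


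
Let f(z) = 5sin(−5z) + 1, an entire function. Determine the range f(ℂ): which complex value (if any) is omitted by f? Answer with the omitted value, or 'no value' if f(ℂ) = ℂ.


Little Picard bounds the complement of f(ℂ) to at most one point.
sin is entire and surjective onto ℂ: for every w ∈ ℂ, sin(ζ) = w has a solution ζ ∈ ℂ (e.g., via the complex inverse arcsin). With ζ = −5z this gives z = ζ/(-5). Then 5·sin(−5z) takes every value in 5·ℂ = ℂ, and adding 1 is a bijection of ℂ. So f is surjective and omits no value. (Note: only on the real line is sin bounded by [−1, 1].)

Omitted value: no value.


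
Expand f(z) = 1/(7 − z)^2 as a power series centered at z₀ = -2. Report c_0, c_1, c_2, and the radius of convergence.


Let w = z − z₀, so z = z₀ + w.
Then 7 − z = 7 − (z₀ + w) = (7 − z₀) − w = 9 − w.
f(z) = 1/(9 − w)^2 = (1/(9)^2) · (1 − w/(9))^{−2}.
By the binomial series (1−u)^{−2} = Σ_{n≥0} C(n+1, 1) u^n for |u|<1, with u = w/(9):
  c_n = C(n+1, 1) / (9)^(n+2).
  c_0 = 1/(9)^2 = 1/81.
  c_1 = 2/(9)^3 = 2/729.
  c_2 = 3/(9)^4 = 1/2187.
The series is valid for |w/d| < 1, i.e. |z − z₀| < |d|.
Radius of convergence: R = |7 − z₀| = |9| = 9 (distance from z₀ to the singularity z = 7).

c_0 = 1/81, c_1 = 2/729, c_2 = 1/2187; R = 9.


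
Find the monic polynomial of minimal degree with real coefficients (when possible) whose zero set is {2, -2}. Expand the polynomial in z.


The polynomial is p(z) = ∏_{α ∈ S} (z − α), where S = {2, -2}.
Expanding the product yields: p(z) = z^2 -4.
The resulting polynomial has degree 2 and real coefficients as required.

p(z) = z^2 -4.


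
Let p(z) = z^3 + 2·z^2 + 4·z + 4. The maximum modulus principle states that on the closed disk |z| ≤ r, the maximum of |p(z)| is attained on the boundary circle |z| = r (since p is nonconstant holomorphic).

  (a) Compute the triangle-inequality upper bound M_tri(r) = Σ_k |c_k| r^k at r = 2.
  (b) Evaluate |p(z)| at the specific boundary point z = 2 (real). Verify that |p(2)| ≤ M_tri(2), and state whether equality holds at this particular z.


Coefficients: c_0 = 4, c_1 = 4, c_2 = 2, c_3 = 1. Radius r = 2.
Part (a). Triangle bound: M_tri(r) = Σ_k |c_k| r^k
  = |4|·2^0 + |4|·2^1 + |2|·2^2 + |1|·2^3
  = 4 + 8 + 8 + 8 = 28.
This bounds M(r) := max_{|z|=r} |p(z)| from above; equality holds iff all terms c_k z^k can be made to align in phase at a single z on |z|=r.
Part (b). At z = 2 (real, on the circle |z| = r):
  p(2) = (4)·2^0 + (4)·2^1 + (2)·2^2 + (1)·2^3 = 28.
  |p(2)| = 28.
Since all nonzero coefficients share the same sign, |p(2)| = 28 = M_tri(2); the triangle bound is attained at z = 2, so in fact M(r) = 28.

M_tri(2) = 28; |p(2)| = 28; equality at z=2: yes.


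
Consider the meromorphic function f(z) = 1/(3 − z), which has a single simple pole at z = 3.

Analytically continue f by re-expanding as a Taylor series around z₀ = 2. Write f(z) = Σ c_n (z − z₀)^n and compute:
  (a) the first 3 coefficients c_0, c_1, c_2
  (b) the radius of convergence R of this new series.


Let w = z − z₀, so z = z₀ + w.
Then 3 − z = 3 − (z₀ + w) = (3 − z₀) − w = 1 − w.
f(z) = 1/(1 − w) = (1/(1)) · 1/(1 − w/(1)) = Σ_{n≥0} w^n / (1)^(n+1).
So c_n = 1/(1)^(n+1):
  c_0 = 1/(1)^1 = 1.
  c_1 = 1/(1)^2 = 1.
  c_2 = 1/(1)^3 = 1.
The series is valid for |w/d| < 1, i.e. |z − z₀| < |d|.
Radius of convergence: R = |3 − z₀| = |1| = 1 (distance from z₀ to the singularity z = 3).

c_0 = 1, c_1 = 1, c_2 = 1; R = 1.


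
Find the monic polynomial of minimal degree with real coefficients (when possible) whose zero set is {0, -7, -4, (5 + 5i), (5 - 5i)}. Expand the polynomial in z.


The polynomial is p(z) = ∏_{α ∈ S} (z − α), where S = {0, -7, -4, (5 + 5i), (5 - 5i)}.
Expanding the product yields: p(z) = z^5 + z^4 -32·z^3 + 270·z^2 + 1400·z.
Note conjugate pairs combine to real quadratics: (z − (5+5i))(z − (5−5i)) = z² − 10z + 50.
The resulting polynomial has degree 5 and real coefficients as required.

p(z) = z^5 + z^4 -32·z^3 + 270·z^2 + 1400·z.


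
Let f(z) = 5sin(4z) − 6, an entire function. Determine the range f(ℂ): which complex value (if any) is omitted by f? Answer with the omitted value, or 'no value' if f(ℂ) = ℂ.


Little Picard bounds the complement of f(ℂ) to at most one point.
sin is entire and surjective onto ℂ: for every w ∈ ℂ, sin(ζ) = w has a solution ζ ∈ ℂ (e.g., via the complex inverse arcsin). With ζ = 4z this gives z = ζ/(4). Then 5·sin(4z) takes every value in 5·ℂ = ℂ, and adding -6 is a bijection of ℂ. So f is surjective and omits no value. (Note: only on the real line is sin bounded by [−1, 1].)

Omitted value: no value.


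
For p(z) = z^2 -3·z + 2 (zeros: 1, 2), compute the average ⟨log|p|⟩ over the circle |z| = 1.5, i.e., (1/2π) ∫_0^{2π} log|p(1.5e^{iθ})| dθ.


Zeros: 1, 2; r = 1.5.
Inside |z| < r: 1. Outside (|z| ≥ r): 2.
p(0) = 2, so log|p(0)| = log(2) = 0.6931.
Apply Jensen: I(r) = log|p(0)| + Σ_k log(r/|z_k|), summed over zeros inside |z| < r.
  log(r/|z_k|) for z_k = 1: log(1.5/1) = 0.4055
  Outside zeros (2) contribute nothing to the Jensen sum.
Sum over inside zeros: 0.4055.
I(r) = log|p(0)| + (inside sum) = 0.6931 + 0.4055 = 1.0986.
Note: since some zeros are outside |z| ≤ r, the simplified n·log(r) form does NOT apply — only the inside zeros contribute.

I(r) ≈ 1.0986.


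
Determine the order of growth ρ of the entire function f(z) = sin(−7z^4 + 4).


Write sin(w) = (e^{iw} ± e^{−iw})/(2 or 2i), so |sin(w)| ≤ e^{|w|}. With w = −7z^4 + 4, |w| ≤ 7r^4 + 4 on |z|=r, giving M(r) ≤ e^{7r^4 + 4} and ρ ≤ 4. For the lower bound, choose z on |z|=r with -7z^4 purely imaginary of modulus 7r^4; then |sin(−7z^4 + 4)| grows like e^{7r^4}/2, so ρ ≥ 4. Hence ρ = 4.
Therefore ρ = 4.

Order ρ = 4.


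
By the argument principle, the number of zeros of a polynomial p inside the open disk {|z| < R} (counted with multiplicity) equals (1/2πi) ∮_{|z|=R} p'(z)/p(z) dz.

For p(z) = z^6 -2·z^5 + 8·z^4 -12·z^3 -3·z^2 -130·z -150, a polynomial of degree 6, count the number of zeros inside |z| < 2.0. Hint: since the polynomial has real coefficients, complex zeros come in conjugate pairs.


The zeros of p are: (1 + 3i), (1 - 3i), -1, (-1 + 2i), (-1 - 2i), 3.
Their magnitudes are: 3.162, 3.162, 1, 2.236, 2.236, 3.
Zeros with |z| < R = 2.0: -1.
Count = 1.
By the argument principle, (1/2πi) ∮_{|z|=R} p'(z)/p(z) dz equals exactly this count.

Number of zeros inside |z| < 2.0: 1.


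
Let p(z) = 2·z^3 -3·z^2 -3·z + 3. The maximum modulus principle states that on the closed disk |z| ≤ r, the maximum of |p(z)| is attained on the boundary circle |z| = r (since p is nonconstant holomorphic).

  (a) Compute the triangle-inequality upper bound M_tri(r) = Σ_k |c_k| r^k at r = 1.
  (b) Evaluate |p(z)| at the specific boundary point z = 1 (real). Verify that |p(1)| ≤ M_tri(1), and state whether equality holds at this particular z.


Coefficients: c_0 = 3, c_1 = -3, c_2 = -3, c_3 = 2. Radius r = 1.
Part (a). Triangle bound: M_tri(r) = Σ_k |c_k| r^k
  = |3|·1^0 + |-3|·1^1 + |-3|·1^2 + |2|·1^3
  = 3 + 3 + 3 + 2 = 11.
This bounds M(r) := max_{|z|=r} |p(z)| from above; equality holds iff all terms c_k z^k can be made to align in phase at a single z on |z|=r.
Part (b). At z = 1 (real, on the circle |z| = r):
  p(1) = (3)·1^0 + (-3)·1^1 + (-3)·1^2 + (2)·1^3 = -1.
  |p(1)| = 1.
Check: |p(1)| = 1 ≤ 11 = M_tri(1). ✓ Equality does not hold at z = 1 (the coefficients have mixed signs, so the terms do not all align in phase there).

M_tri(1) = 11; |p(1)| = 1; equality at z=1: no.


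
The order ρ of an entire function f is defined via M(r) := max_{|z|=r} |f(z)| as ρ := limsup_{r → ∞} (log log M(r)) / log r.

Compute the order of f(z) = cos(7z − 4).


cos(w) is a linear combination of e^{iw} and e^{−iw} (or e^w, e^{−w} in the hyperbolic case), so |cos(w)| ≤ e^{|w|}. With w = 7z − 4, |w| ≤ 7|z| + 4 = 7r + 4 on |z| = r, giving M(r) ≤ e^{7r + 4}, so ρ ≤ 1. On a suitable ray (z = it for sin/cos; z = t for sinh/cosh, t real → ∞), |cos(7z − 4)| grows like e^{7|t|}/2, so ρ ≥ 1. Hence ρ = 1.
Therefore ρ = 1.

Order ρ = 1.


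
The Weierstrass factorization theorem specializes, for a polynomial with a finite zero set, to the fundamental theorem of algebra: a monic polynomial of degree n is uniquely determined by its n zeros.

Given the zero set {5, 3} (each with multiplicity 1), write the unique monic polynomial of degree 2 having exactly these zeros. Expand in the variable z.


The polynomial is p(z) = ∏_{α ∈ S} (z − α), where S = {5, 3}.
Expanding the product yields: p(z) = z^2 -8·z + 15.
The resulting polynomial has degree 2 and real coefficients as required.

p(z) = z^2 -8·z + 15.


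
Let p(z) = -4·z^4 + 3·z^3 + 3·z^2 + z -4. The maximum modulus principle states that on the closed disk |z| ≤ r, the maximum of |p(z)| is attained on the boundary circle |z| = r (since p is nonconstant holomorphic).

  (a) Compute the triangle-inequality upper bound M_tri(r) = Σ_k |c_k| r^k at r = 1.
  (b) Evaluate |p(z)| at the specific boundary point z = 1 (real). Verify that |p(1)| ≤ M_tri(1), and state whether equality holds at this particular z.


Coefficients: c_0 = -4, c_1 = 1, c_2 = 3, c_3 = 3, c_4 = -4. Radius r = 1.
Part (a). Triangle bound: M_tri(r) = Σ_k |c_k| r^k
  = |-4|·1^0 + |1|·1^1 + |3|·1^2 + |3|·1^3 + |-4|·1^4
  = 4 + 1 + 3 + 3 + 4 = 15.
This bounds M(r) := max_{|z|=r} |p(z)| from above; equality holds iff all terms c_k z^k can be made to align in phase at a single z on |z|=r.
Part (b). At z = 1 (real, on the circle |z| = r):
  p(1) = (-4)·1^0 + (1)·1^1 + (3)·1^2 + (3)·1^3 + (-4)·1^4 = -1.
  |p(1)| = 1.
Check: |p(1)| = 1 ≤ 15 = M_tri(1). ✓ Equality does not hold at z = 1 (the coefficients have mixed signs, so the terms do not all align in phase there).

M_tri(1) = 15; |p(1)| = 1; equality at z=1: no.


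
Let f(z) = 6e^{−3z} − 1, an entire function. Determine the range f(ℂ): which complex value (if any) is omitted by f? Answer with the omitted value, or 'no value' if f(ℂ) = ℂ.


Little Picard bounds the complement of f(ℂ) to at most one point.
e^{−3z} is never zero on ℂ, so 6·e^{−3z} takes every value in ℂ ∖ {0}. Adding -1 shifts the range to ℂ ∖ {-1}. Thus f omits exactly the value -1.

Omitted value: -1.


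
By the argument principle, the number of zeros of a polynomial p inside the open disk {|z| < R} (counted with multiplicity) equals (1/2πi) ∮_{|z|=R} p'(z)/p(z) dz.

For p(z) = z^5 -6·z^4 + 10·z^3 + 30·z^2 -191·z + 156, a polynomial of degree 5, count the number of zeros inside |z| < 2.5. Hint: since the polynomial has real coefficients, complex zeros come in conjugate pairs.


The zeros of p are: 1, -3, (2 + 3i), (2 - 3i), 4.
Their magnitudes are: 1, 3, 3.606, 3.606, 4.
Zeros with |z| < R = 2.5: 1.
Count = 1.
By the argument principle, (1/2πi) ∮_{|z|=R} p'(z)/p(z) dz equals exactly this count.

Number of zeros inside |z| < 2.5: 1.


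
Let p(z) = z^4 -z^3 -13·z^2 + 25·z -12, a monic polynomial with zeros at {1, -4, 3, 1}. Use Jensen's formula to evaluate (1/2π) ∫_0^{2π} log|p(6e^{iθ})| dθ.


Zeros: -4, 1, 1, 3; r = 6.
Inside |z| < r: -4, 1, 1, 3. Outside (|z| ≥ r): ∅.
p(0) = -12, so log|p(0)| = log(12) = 2.4849.
Apply Jensen: I(r) = log|p(0)| + Σ_k log(r/|z_k|), summed over zeros inside |z| < r.
  log(r/|z_k|) for z_k = 1: log(6/1) = 1.7918
  log(r/|z_k|) for z_k = -4: log(6/4) = 0.4055
  log(r/|z_k|) for z_k = 3: log(6/3) = 0.6931
  log(r/|z_k|) for z_k = 1: log(6/1) = 1.7918
Sum over inside zeros: 4.6821.
I(r) = log|p(0)| + (inside sum) = 2.4849 + 4.6821 = 7.1670.
Closed form (all zeros inside, monic): I(r) = n·log(r) = 4·log(6) = 7.1670. ✓

I(r) ≈ 7.1670.


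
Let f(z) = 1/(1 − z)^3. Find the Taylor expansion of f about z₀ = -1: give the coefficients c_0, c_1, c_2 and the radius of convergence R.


Let w = z − z₀, so z = z₀ + w.
Then 1 − z = 1 − (z₀ + w) = (1 − z₀) − w = 2 − w.
f(z) = 1/(2 − w)^3 = (1/(2)^3) · (1 − w/(2))^{−3}.
By the binomial series (1−u)^{−3} = Σ_{n≥0} C(n+2, 2) u^n for |u|<1, with u = w/(2):
  c_n = C(n+2, 2) / (2)^(n+3).
  c_0 = 1/(2)^3 = 1/8.
  c_1 = 3/(2)^4 = 3/16.
  c_2 = 6/(2)^5 = 3/16.
The series is valid for |w/d| < 1, i.e. |z − z₀| < |d|.
Radius of convergence: R = |1 − z₀| = |2| = 2 (distance from z₀ to the singularity z = 1).

c_0 = 1/8, c_1 = 3/16, c_2 = 3/16; R = 2.


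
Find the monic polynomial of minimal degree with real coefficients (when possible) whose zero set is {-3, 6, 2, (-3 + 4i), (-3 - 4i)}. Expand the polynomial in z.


The polynomial is p(z) = ∏_{α ∈ S} (z − α), where S = {-3, 6, 2, (-3 + 4i), (-3 - 4i)}.
Expanding the product yields: p(z) = z^5 + z^4 -17·z^3 -161·z^2 -84·z + 900.
Note conjugate pairs combine to real quadratics: (z − (-3+4i))(z − (-3−4i)) = z² + 6z + 25.
The resulting polynomial has degree 5 and real coefficients as required.

p(z) = z^5 + z^4 -17·z^3 -161·z^2 -84·z + 900.


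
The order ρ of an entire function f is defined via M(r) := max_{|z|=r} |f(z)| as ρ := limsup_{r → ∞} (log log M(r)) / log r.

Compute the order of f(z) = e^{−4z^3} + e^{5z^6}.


Each summand is entire of order 3 and 6 respectively (as in the single-exponential case). The order of a sum is at most the max of the orders, so ρ ≤ 6. For the lower bound: on |z|=r choose arg z so that 5z^6 is real positive; then |e^{5z^6}| = e^{5r^6} while |e^{-4z^3}| ≤ e^{4r^3} = o(e^{5r^6}). So |f| ≥ e^{5r^6}(1 − o(1)) and ρ ≥ 6. Hence ρ = max(3, 6) = 6.
Therefore ρ = 6.

Order ρ = 6.


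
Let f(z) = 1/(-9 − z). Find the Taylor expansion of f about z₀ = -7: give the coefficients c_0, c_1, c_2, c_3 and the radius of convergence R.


Let w = z − z₀, so z = z₀ + w.
Then -9 − z = -9 − (z₀ + w) = (-9 − z₀) − w = -2 − w.
f(z) = 1/(-2 − w) = (1/(-2)) · 1/(1 − w/(-2)) = Σ_{n≥0} w^n / (-2)^(n+1).
So c_n = 1/(-2)^(n+1):
  c_0 = 1/(-2)^1 = -1/2.
  c_1 = 1/(-2)^2 = 1/4.
  c_2 = 1/(-2)^3 = -1/8.
  c_3 = 1/(-2)^4 = 1/16.
The series is valid for |w/d| < 1, i.e. |z − z₀| < |d|.
Radius of convergence: R = |-9 − z₀| = |-2| = 2 (distance from z₀ to the singularity z = -9).

c_0 = -1/2, c_1 = 1/4, c_2 = -1/8, c_3 = 1/16; R = 2.


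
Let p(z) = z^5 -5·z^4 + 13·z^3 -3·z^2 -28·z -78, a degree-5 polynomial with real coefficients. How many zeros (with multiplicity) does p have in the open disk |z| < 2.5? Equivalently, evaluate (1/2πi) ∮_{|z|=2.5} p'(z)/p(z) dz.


The zeros of p are: (2 + 3i), (2 - 3i), 3, (-1 + 1i), (-1 - 1i).
Their magnitudes are: 3.606, 3.606, 3, 1.414, 1.414.
Zeros with |z| < R = 2.5: (-1 + 1i), (-1 - 1i).
Count = 2.
By the argument principle, (1/2πi) ∮_{|z|=R} p'(z)/p(z) dz equals exactly this count.

Number of zeros inside |z| < 2.5: 2.


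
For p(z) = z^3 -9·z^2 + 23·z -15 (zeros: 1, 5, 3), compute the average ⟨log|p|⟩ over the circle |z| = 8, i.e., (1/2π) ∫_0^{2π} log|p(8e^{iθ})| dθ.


Zeros: 1, 3, 5; r = 8.
Inside |z| < r: 1, 3, 5. Outside (|z| ≥ r): ∅.
p(0) = -15, so log|p(0)| = log(15) = 2.7081.
Apply Jensen: I(r) = log|p(0)| + Σ_k log(r/|z_k|), summed over zeros inside |z| < r.
  log(r/|z_k|) for z_k = 1: log(8/1) = 2.0794
  log(r/|z_k|) for z_k = 5: log(8/5) = 0.4700
  log(r/|z_k|) for z_k = 3: log(8/3) = 0.9808
Sum over inside zeros: 3.5303.
I(r) = log|p(0)| + (inside sum) = 2.7081 + 3.5303 = 6.2383.
Closed form (all zeros inside, monic): I(r) = n·log(r) = 3·log(8) = 6.2383. ✓

I(r) ≈ 6.2383.


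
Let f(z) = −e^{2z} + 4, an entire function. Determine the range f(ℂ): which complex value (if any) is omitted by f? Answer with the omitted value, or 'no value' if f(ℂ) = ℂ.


Little Picard bounds the complement of f(ℂ) to at most one point.
e^{2z} is never zero on ℂ, so -1·e^{2z} takes every value in ℂ ∖ {0}. Adding 4 shifts the range to ℂ ∖ {4}. Thus f omits exactly the value 4.

Omitted value: 4.


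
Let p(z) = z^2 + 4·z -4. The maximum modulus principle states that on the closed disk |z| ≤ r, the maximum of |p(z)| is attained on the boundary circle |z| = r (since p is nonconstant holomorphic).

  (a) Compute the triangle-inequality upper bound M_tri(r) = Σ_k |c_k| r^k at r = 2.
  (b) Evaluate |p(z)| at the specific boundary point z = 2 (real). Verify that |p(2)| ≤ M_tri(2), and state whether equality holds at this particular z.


Coefficients: c_0 = -4, c_1 = 4, c_2 = 1. Radius r = 2.
Part (a). Triangle bound: M_tri(r) = Σ_k |c_k| r^k
  = |-4|·2^0 + |4|·2^1 + |1|·2^2
  = 4 + 8 + 4 = 16.
This bounds M(r) := max_{|z|=r} |p(z)| from above; equality holds iff all terms c_k z^k can be made to align in phase at a single z on |z|=r.
Part (b). At z = 2 (real, on the circle |z| = r):
  p(2) = (-4)·2^0 + (4)·2^1 + (1)·2^2 = 8.
  |p(2)| = 8.
Check: |p(2)| = 8 ≤ 16 = M_tri(2). ✓ Equality does not hold at z = 2 (the coefficients have mixed signs, so the terms do not all align in phase there).

M_tri(2) = 16; |p(2)| = 8; equality at z=2: no.


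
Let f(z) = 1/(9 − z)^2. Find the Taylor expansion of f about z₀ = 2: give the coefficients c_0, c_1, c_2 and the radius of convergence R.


Let w = z − z₀, so z = z₀ + w.
Then 9 − z = 9 − (z₀ + w) = (9 − z₀) − w = 7 − w.
f(z) = 1/(7 − w)^2 = (1/(7)^2) · (1 − w/(7))^{−2}.
By the binomial series (1−u)^{−2} = Σ_{n≥0} C(n+1, 1) u^n for |u|<1, with u = w/(7):
  c_n = C(n+1, 1) / (7)^(n+2).
  c_0 = 1/(7)^2 = 1/49.
  c_1 = 2/(7)^3 = 2/343.
  c_2 = 3/(7)^4 = 3/2401.
The series is valid for |w/d| < 1, i.e. |z − z₀| < |d|.
Radius of convergence: R = |9 − z₀| = |7| = 7 (distance from z₀ to the singularity z = 9).

c_0 = 1/49, c_1 = 2/343, c_2 = 3/2401; R = 7.


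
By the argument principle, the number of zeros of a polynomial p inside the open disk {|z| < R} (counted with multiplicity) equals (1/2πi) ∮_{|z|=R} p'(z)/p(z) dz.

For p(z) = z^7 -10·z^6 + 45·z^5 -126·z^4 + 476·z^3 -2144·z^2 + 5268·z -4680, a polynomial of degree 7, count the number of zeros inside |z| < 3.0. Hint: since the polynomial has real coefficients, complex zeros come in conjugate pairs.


The zeros of p are: (-2 + 3i), (-2 - 3i), 2, (3 + 1i), (3 - 1i), (3 + 3i), (3 - 3i).
Their magnitudes are: 3.606, 3.606, 2, 3.162, 3.162, 4.243, 4.243.
Zeros with |z| < R = 3.0: 2.
Count = 1.
By the argument principle, (1/2πi) ∮_{|z|=R} p'(z)/p(z) dz equals exactly this count.

Number of zeros inside |z| < 3.0: 1.


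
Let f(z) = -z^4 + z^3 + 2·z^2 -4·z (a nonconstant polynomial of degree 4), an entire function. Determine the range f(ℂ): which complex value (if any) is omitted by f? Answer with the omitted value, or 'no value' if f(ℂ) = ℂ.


Little Picard bounds the complement of f(ℂ) to at most one point.
For every w ∈ ℂ, the equation p(z) − w = 0 is a nonconstant polynomial in z and hence has at least one root by the fundamental theorem of algebra. So p is surjective onto ℂ, omitting no value.

Omitted value: no value.


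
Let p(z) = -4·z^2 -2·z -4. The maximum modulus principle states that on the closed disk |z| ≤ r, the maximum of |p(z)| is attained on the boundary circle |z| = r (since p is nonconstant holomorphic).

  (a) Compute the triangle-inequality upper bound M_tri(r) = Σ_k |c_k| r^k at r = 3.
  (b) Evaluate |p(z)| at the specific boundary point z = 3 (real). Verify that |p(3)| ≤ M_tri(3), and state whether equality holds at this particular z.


Coefficients: c_0 = -4, c_1 = -2, c_2 = -4. Radius r = 3.
Part (a). Triangle bound: M_tri(r) = Σ_k |c_k| r^k
  = |-4|·3^0 + |-2|·3^1 + |-4|·3^2
  = 4 + 6 + 36 = 46.
This bounds M(r) := max_{|z|=r} |p(z)| from above; equality holds iff all terms c_k z^k can be made to align in phase at a single z on |z|=r.
Part (b). At z = 3 (real, on the circle |z| = r):
  p(3) = (-4)·3^0 + (-2)·3^1 + (-4)·3^2 = -46.
  |p(3)| = 46.
Since all nonzero coefficients share the same sign, |p(3)| = 46 = M_tri(3); the triangle bound is attained at z = 3, so in fact M(r) = 46.

M_tri(3) = 46; |p(3)| = 46; equality at z=3: yes.


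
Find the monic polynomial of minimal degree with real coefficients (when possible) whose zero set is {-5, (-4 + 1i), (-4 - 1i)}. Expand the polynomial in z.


The polynomial is p(z) = ∏_{α ∈ S} (z − α), where S = {-5, (-4 + 1i), (-4 - 1i)}.
Expanding the product yields: p(z) = z^3 + 13·z^2 + 57·z + 85.
Note conjugate pairs combine to real quadratics: (z − (-4+1i))(z − (-4−1i)) = z² + 8z + 17.
The resulting polynomial has degree 3 and real coefficients as required.

p(z) = z^3 + 13·z^2 + 57·z + 85.


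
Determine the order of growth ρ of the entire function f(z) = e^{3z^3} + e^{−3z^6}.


Each summand is entire of order 3 and 6 respectively (as in the single-exponential case). The order of a sum is at most the max of the orders, so ρ ≤ 6. For the lower bound: on |z|=r choose arg z so that -3z^6 is real positive; then |e^{-3z^6}| = e^{3r^6} while |e^{3z^3}| ≤ e^{3r^3} = o(e^{3r^6}). So |f| ≥ e^{3r^6}(1 − o(1)) and ρ ≥ 6. Hence ρ = max(3, 6) = 6.
Therefore ρ = 6.

Order ρ = 6.


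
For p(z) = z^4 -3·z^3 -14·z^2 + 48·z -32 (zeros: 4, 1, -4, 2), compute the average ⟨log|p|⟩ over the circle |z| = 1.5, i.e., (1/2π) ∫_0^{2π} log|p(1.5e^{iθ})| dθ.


Zeros: -4, 1, 2, 4; r = 1.5.
Inside |z| < r: 1. Outside (|z| ≥ r): -4, 2, 4.
p(0) = -32, so log|p(0)| = log(32) = 3.4657.
Apply Jensen: I(r) = log|p(0)| + Σ_k log(r/|z_k|), summed over zeros inside |z| < r.
  log(r/|z_k|) for z_k = 1: log(1.5/1) = 0.4055
  Outside zeros (-4, 2, 4) contribute nothing to the Jensen sum.
Sum over inside zeros: 0.4055.
I(r) = log|p(0)| + (inside sum) = 3.4657 + 0.4055 = 3.8712.
Note: since some zeros are outside |z| ≤ r, the simplified n·log(r) form does NOT apply — only the inside zeros contribute.

I(r) ≈ 3.8712.


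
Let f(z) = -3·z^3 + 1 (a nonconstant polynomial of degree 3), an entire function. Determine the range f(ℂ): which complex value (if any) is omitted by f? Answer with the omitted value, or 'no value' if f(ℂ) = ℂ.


Little Picard bounds the complement of f(ℂ) to at most one point.
For every w ∈ ℂ, the equation p(z) − w = 0 is a nonconstant polynomial in z and hence has at least one root by the fundamental theorem of algebra. So p is surjective onto ℂ, omitting no value.

Omitted value: no value.


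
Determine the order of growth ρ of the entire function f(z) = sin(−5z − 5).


sin(w) is a linear combination of e^{iw} and e^{−iw} (or e^w, e^{−w} in the hyperbolic case), so |sin(w)| ≤ e^{|w|}. With w = −5z − 5, |w| ≤ 5|z| + 5 = 5r + 5 on |z| = r, giving M(r) ≤ e^{5r + 5}, so ρ ≤ 1. On a suitable ray (z = it for sin/cos; z = t for sinh/cosh, t real → ∞), |sin(−5z − 5)| grows like e^{5|t|}/2, so ρ ≥ 1. Hence ρ = 1.
Therefore ρ = 1.

Order ρ = 1.


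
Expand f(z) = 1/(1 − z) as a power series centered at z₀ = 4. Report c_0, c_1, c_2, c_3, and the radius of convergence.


Let w = z − z₀, so z = z₀ + w.
Then 1 − z = 1 − (z₀ + w) = (1 − z₀) − w = -3 − w.
f(z) = 1/(-3 − w) = (1/(-3)) · 1/(1 − w/(-3)) = Σ_{n≥0} w^n / (-3)^(n+1).
So c_n = 1/(-3)^(n+1):
  c_0 = 1/(-3)^1 = -1/3.
  c_1 = 1/(-3)^2 = 1/9.
  c_2 = 1/(-3)^3 = -1/27.
  c_3 = 1/(-3)^4 = 1/81.
The series is valid for |w/d| < 1, i.e. |z − z₀| < |d|.
Radius of convergence: R = |1 − z₀| = |-3| = 3 (distance from z₀ to the singularity z = 1).

c_0 = -1/3, c_1 = 1/9, c_2 = -1/27, c_3 = 1/81; R = 3.


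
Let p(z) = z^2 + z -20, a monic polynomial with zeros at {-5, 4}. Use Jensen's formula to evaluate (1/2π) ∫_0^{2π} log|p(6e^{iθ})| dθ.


Zeros: -5, 4; r = 6.
Inside |z| < r: -5, 4. Outside (|z| ≥ r): ∅.
p(0) = -20, so log|p(0)| = log(20) = 2.9957.
Apply Jensen: I(r) = log|p(0)| + Σ_k log(r/|z_k|), summed over zeros inside |z| < r.
  log(r/|z_k|) for z_k = -5: log(6/5) = 0.1823
  log(r/|z_k|) for z_k = 4: log(6/4) = 0.4055
Sum over inside zeros: 0.5878.
I(r) = log|p(0)| + (inside sum) = 2.9957 + 0.5878 = 3.5835.
Closed form (all zeros inside, monic): I(r) = n·log(r) = 2·log(6) = 3.5835. ✓

I(r) ≈ 3.5835.


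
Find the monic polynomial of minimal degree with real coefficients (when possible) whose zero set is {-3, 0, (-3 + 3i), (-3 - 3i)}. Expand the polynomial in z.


The polynomial is p(z) = ∏_{α ∈ S} (z − α), where S = {-3, 0, (-3 + 3i), (-3 - 3i)}.
Expanding the product yields: p(z) = z^4 + 9·z^3 + 36·z^2 + 54·z.
Note conjugate pairs combine to real quadratics: (z − (-3+3i))(z − (-3−3i)) = z² + 6z + 18.
The resulting polynomial has degree 4 and real coefficients as required.

p(z) = z^4 + 9·z^3 + 36·z^2 + 54·z.


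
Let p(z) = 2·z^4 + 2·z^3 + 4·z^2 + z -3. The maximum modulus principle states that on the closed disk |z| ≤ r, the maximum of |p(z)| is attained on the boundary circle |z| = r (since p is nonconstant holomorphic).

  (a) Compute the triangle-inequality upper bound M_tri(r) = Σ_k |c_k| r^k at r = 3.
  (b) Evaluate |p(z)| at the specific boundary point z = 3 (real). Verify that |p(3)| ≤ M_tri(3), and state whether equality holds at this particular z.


Coefficients: c_0 = -3, c_1 = 1, c_2 = 4, c_3 = 2, c_4 = 2. Radius r = 3.
Part (a). Triangle bound: M_tri(r) = Σ_k |c_k| r^k
  = |-3|·3^0 + |1|·3^1 + |4|·3^2 + |2|·3^3 + |2|·3^4
  = 3 + 3 + 36 + 54 + 162 = 258.
This bounds M(r) := max_{|z|=r} |p(z)| from above; equality holds iff all terms c_k z^k can be made to align in phase at a single z on |z|=r.
Part (b). At z = 3 (real, on the circle |z| = r):
  p(3) = (-3)·3^0 + (1)·3^1 + (4)·3^2 + (2)·3^3 + (2)·3^4 = 252.
  |p(3)| = 252.
Check: |p(3)| = 252 ≤ 258 = M_tri(3). ✓ Equality does not hold at z = 3 (the coefficients have mixed signs, so the terms do not all align in phase there).

M_tri(3) = 258; |p(3)| = 252; equality at z=3: no.


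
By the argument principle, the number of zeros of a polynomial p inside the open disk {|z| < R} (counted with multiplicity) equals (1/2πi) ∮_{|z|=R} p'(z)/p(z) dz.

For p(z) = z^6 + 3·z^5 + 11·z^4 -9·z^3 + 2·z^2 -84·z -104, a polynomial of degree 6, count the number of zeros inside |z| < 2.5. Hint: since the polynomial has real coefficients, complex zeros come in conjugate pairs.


The zeros of p are: (0 + 2i), (0 - 2i), 2, (-2 + 3i), (-2 - 3i), -1.
Their magnitudes are: 2, 2, 2, 3.606, 3.606, 1.
Zeros with |z| < R = 2.5: (0 + 2i), (0 - 2i), 2, -1.
Count = 4.
By the argument principle, (1/2πi) ∮_{|z|=R} p'(z)/p(z) dz equals exactly this count.

Number of zeros inside |z| < 2.5: 4.


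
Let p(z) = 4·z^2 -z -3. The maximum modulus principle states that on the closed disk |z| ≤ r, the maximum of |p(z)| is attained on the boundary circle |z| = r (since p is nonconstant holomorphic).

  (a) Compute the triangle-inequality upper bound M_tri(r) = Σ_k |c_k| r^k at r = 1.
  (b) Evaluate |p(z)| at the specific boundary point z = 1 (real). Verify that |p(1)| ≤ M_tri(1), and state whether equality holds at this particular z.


Coefficients: c_0 = -3, c_1 = -1, c_2 = 4. Radius r = 1.
Part (a). Triangle bound: M_tri(r) = Σ_k |c_k| r^k
  = |-3|·1^0 + |-1|·1^1 + |4|·1^2
  = 3 + 1 + 4 = 8.
This bounds M(r) := max_{|z|=r} |p(z)| from above; equality holds iff all terms c_k z^k can be made to align in phase at a single z on |z|=r.
Part (b). At z = 1 (real, on the circle |z| = r):
  p(1) = (-3)·1^0 + (-1)·1^1 + (4)·1^2 = 0.
  |p(1)| = 0.
Check: |p(1)| = 0 ≤ 8 = M_tri(1). ✓ Equality does not hold at z = 1 (the coefficients have mixed signs, so the terms do not all align in phase there).

M_tri(1) = 8; |p(1)| = 0; equality at z=1: no.


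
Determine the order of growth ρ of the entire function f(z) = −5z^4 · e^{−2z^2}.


M(r) = max_{|z|=r} |-5|·|z|^4·|e^{−2z^2}| = 5·r^4 · e^{2r^2} (the factors attain their maxima compatibly on |z|=r). Then log M(r) = log 5 + 4·log r + 2r^2, dominated by the last term, so log log M(r) ~ 2·log r. The polynomial factor -5z^4 contributes only a log r term and does not affect the order. ρ = 2.
Therefore ρ = 2.

Order ρ = 2.


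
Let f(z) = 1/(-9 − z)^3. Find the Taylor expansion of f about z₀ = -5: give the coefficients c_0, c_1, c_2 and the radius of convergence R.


Let w = z − z₀, so z = z₀ + w.
Then -9 − z = -9 − (z₀ + w) = (-9 − z₀) − w = -4 − w.
f(z) = 1/(-4 − w)^3 = (1/(-4)^3) · (1 − w/(-4))^{−3}.
By the binomial series (1−u)^{−3} = Σ_{n≥0} C(n+2, 2) u^n for |u|<1, with u = w/(-4):
  c_n = C(n+2, 2) / (-4)^(n+3).
  c_0 = 1/(-4)^3 = -1/64.
  c_1 = 3/(-4)^4 = 3/256.
  c_2 = 6/(-4)^5 = -3/512.
The series is valid for |w/d| < 1, i.e. |z − z₀| < |d|.
Radius of convergence: R = |-9 − z₀| = |-4| = 4 (distance from z₀ to the singularity z = -9).

c_0 = -1/64, c_1 = 3/256, c_2 = -3/512; R = 4.


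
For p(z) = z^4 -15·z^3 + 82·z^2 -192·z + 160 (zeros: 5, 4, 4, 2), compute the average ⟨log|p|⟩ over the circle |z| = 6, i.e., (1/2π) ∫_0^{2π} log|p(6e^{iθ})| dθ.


Zeros: 2, 4, 4, 5; r = 6.
Inside |z| < r: 2, 4, 4, 5. Outside (|z| ≥ r): ∅.
p(0) = 160, so log|p(0)| = log(160) = 5.0752.
Apply Jensen: I(r) = log|p(0)| + Σ_k log(r/|z_k|), summed over zeros inside |z| < r.
  log(r/|z_k|) for z_k = 5: log(6/5) = 0.1823
  log(r/|z_k|) for z_k = 4: log(6/4) = 0.4055
  log(r/|z_k|) for z_k = 4: log(6/4) = 0.4055
  log(r/|z_k|) for z_k = 2: log(6/2) = 1.0986
Sum over inside zeros: 2.0919.
I(r) = log|p(0)| + (inside sum) = 5.0752 + 2.0919 = 7.1670.
Closed form (all zeros inside, monic): I(r) = n·log(r) = 4·log(6) = 7.1670. ✓

I(r) ≈ 7.1670.


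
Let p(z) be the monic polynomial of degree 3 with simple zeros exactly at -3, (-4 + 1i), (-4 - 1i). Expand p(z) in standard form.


The polynomial is p(z) = ∏_{α ∈ S} (z − α), where S = {-3, (-4 + 1i), (-4 - 1i)}.
Expanding the product yields: p(z) = z^3 + 11·z^2 + 41·z + 51.
Note conjugate pairs combine to real quadratics: (z − (-4+1i))(z − (-4−1i)) = z² + 8z + 17.
The resulting polynomial has degree 3 and real coefficients as required.

p(z) = z^3 + 11·z^2 + 41·z + 51.


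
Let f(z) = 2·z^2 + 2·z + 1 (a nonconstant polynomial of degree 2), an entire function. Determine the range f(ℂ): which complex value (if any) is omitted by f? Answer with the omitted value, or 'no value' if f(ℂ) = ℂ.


Little Picard bounds the complement of f(ℂ) to at most one point.
For every w ∈ ℂ, the equation p(z) − w = 0 is a nonconstant polynomial in z and hence has at least one root by the fundamental theorem of algebra. So p is surjective onto ℂ, omitting no value.

Omitted value: no value.


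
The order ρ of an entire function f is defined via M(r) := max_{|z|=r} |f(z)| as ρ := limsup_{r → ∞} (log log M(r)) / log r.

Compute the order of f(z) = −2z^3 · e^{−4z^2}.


M(r) = max_{|z|=r} |-2|·|z|^3·|e^{−4z^2}| = 2·r^3 · e^{4r^2} (the factors attain their maxima compatibly on |z|=r). Then log M(r) = log 2 + 3·log r + 4r^2, dominated by the last term, so log log M(r) ~ 2·log r. The polynomial factor -2z^3 contributes only a log r term and does not affect the order. ρ = 2.
Therefore ρ = 2.

Order ρ = 2.


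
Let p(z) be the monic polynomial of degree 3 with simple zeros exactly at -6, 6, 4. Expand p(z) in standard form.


The polynomial is p(z) = ∏_{α ∈ S} (z − α), where S = {-6, 6, 4}.
Expanding the product yields: p(z) = z^3 -4·z^2 -36·z + 144.
The resulting polynomial has degree 3 and real coefficients as required.

p(z) = z^3 -4·z^2 -36·z + 144.


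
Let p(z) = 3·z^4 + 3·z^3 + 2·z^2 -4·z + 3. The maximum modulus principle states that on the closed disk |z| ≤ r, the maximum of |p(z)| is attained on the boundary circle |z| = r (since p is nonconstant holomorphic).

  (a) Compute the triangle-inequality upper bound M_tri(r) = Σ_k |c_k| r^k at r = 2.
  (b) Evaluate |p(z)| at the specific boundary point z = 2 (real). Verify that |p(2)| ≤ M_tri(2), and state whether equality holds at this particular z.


Coefficients: c_0 = 3, c_1 = -4, c_2 = 2, c_3 = 3, c_4 = 3. Radius r = 2.
Part (a). Triangle bound: M_tri(r) = Σ_k |c_k| r^k
  = |3|·2^0 + |-4|·2^1 + |2|·2^2 + |3|·2^3 + |3|·2^4
  = 3 + 8 + 8 + 24 + 48 = 91.
This bounds M(r) := max_{|z|=r} |p(z)| from above; equality holds iff all terms c_k z^k can be made to align in phase at a single z on |z|=r.
Part (b). At z = 2 (real, on the circle |z| = r):
  p(2) = (3)·2^0 + (-4)·2^1 + (2)·2^2 + (3)·2^3 + (3)·2^4 = 75.
  |p(2)| = 75.
Check: |p(2)| = 75 ≤ 91 = M_tri(2). ✓ Equality does not hold at z = 2 (the coefficients have mixed signs, so the terms do not all align in phase there).

M_tri(2) = 91; |p(2)| = 75; equality at z=2: no.


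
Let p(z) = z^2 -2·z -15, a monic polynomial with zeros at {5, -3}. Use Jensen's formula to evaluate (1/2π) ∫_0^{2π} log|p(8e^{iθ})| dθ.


Zeros: -3, 5; r = 8.
Inside |z| < r: -3, 5. Outside (|z| ≥ r): ∅.
p(0) = -15, so log|p(0)| = log(15) = 2.7081.
Apply Jensen: I(r) = log|p(0)| + Σ_k log(r/|z_k|), summed over zeros inside |z| < r.
  log(r/|z_k|) for z_k = 5: log(8/5) = 0.4700
  log(r/|z_k|) for z_k = -3: log(8/3) = 0.9808
Sum over inside zeros: 1.4508.
I(r) = log|p(0)| + (inside sum) = 2.7081 + 1.4508 = 4.1589.
Closed form (all zeros inside, monic): I(r) = n·log(r) = 2·log(8) = 4.1589. ✓

I(r) ≈ 4.1589.


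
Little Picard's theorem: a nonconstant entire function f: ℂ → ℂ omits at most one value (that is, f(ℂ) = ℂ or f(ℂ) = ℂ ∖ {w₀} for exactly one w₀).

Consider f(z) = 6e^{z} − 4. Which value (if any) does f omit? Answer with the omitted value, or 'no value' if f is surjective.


Little Picard bounds the complement of f(ℂ) to at most one point.
e^{z} is never zero on ℂ, so 6·e^{z} takes every value in ℂ ∖ {0}. Adding -4 shifts the range to ℂ ∖ {-4}. Thus f omits exactly the value -4.

Omitted value: -4.


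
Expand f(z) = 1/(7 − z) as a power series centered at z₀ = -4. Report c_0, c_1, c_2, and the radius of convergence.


Let w = z − z₀, so z = z₀ + w.
Then 7 − z = 7 − (z₀ + w) = (7 − z₀) − w = 11 − w.
f(z) = 1/(11 − w) = (1/(11)) · 1/(1 − w/(11)) = Σ_{n≥0} w^n / (11)^(n+1).
So c_n = 1/(11)^(n+1):
  c_0 = 1/(11)^1 = 1/11.
  c_1 = 1/(11)^2 = 1/121.
  c_2 = 1/(11)^3 = 1/1331.
The series is valid for |w/d| < 1, i.e. |z − z₀| < |d|.
Radius of convergence: R = |7 − z₀| = |11| = 11 (distance from z₀ to the singularity z = 7).

c_0 = 1/11, c_1 = 1/121, c_2 = 1/1331; R = 11.


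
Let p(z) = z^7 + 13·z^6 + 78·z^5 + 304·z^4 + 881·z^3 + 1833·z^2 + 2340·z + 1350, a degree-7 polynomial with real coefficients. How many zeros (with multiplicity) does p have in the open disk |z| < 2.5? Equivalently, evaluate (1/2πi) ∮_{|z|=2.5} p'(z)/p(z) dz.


The zeros of p are: -3, (-2 + 1i), (-2 - 1i), (-3 + 1i), (-3 - 1i), (0 + 3i), (0 - 3i).
Their magnitudes are: 3, 2.236, 2.236, 3.162, 3.162, 3, 3.
Zeros with |z| < R = 2.5: (-2 + 1i), (-2 - 1i).
Count = 2.
By the argument principle, (1/2πi) ∮_{|z|=R} p'(z)/p(z) dz equals exactly this count.

Number of zeros inside |z| < 2.5: 2.


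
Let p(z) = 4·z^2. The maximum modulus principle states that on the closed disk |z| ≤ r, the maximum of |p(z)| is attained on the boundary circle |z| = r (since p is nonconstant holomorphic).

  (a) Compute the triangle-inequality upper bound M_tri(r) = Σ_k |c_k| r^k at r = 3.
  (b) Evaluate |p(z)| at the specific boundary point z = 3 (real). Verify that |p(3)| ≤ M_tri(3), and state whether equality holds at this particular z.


Coefficients: c_0 = 0, c_1 = 0, c_2 = 4. Radius r = 3.
Part (a). Triangle bound: M_tri(r) = Σ_k |c_k| r^k
  = |0|·3^0 + |0|·3^1 + |4|·3^2
  = 0 + 0 + 36 = 36.
This bounds M(r) := max_{|z|=r} |p(z)| from above; equality holds iff all terms c_k z^k can be made to align in phase at a single z on |z|=r.
Part (b). At z = 3 (real, on the circle |z| = r):
  p(3) = (0)·3^0 + (0)·3^1 + (4)·3^2 = 36.
  |p(3)| = 36.
Since all nonzero coefficients share the same sign, |p(3)| = 36 = M_tri(3); the triangle bound is attained at z = 3, so in fact M(r) = 36.

M_tri(3) = 36; |p(3)| = 36; equality at z=3: yes.


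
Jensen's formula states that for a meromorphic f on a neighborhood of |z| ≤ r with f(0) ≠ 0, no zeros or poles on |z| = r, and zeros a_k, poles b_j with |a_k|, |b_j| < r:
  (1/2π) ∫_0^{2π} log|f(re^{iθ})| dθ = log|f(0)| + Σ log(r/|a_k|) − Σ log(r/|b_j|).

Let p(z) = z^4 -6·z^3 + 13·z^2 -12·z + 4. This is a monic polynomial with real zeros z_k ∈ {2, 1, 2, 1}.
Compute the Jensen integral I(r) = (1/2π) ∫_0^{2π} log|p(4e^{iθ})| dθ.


Zeros: 1, 1, 2, 2; r = 4.
Inside |z| < r: 1, 1, 2, 2. Outside (|z| ≥ r): ∅.
p(0) = 4, so log|p(0)| = log(4) = 1.3863.
Apply Jensen: I(r) = log|p(0)| + Σ_k log(r/|z_k|), summed over zeros inside |z| < r.
  log(r/|z_k|) for z_k = 2: log(4/2) = 0.6931
  log(r/|z_k|) for z_k = 1: log(4/1) = 1.3863
  log(r/|z_k|) for z_k = 2: log(4/2) = 0.6931
  log(r/|z_k|) for z_k = 1: log(4/1) = 1.3863
Sum over inside zeros: 4.1589.
I(r) = log|p(0)| + (inside sum) = 1.3863 + 4.1589 = 5.5452.
Closed form (all zeros inside, monic): I(r) = n·log(r) = 4·log(4) = 5.5452. ✓

I(r) ≈ 5.5452.


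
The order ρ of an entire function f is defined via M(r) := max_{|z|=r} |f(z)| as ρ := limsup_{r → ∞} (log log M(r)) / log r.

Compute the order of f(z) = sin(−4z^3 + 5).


Write sin(w) = (e^{iw} ± e^{−iw})/(2 or 2i), so |sin(w)| ≤ e^{|w|}. With w = −4z^3 + 5, |w| ≤ 4r^3 + 5 on |z|=r, giving M(r) ≤ e^{4r^3 + 5} and ρ ≤ 3. For the lower bound, choose z on |z|=r with -4z^3 purely imaginary of modulus 4r^3; then |sin(−4z^3 + 5)| grows like e^{4r^3}/2, so ρ ≥ 3. Hence ρ = 3.
Therefore ρ = 3.

Order ρ = 3.


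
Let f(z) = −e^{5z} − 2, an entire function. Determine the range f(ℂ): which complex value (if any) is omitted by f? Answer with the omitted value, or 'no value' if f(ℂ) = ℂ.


Little Picard bounds the complement of f(ℂ) to at most one point.
e^{5z} is never zero on ℂ, so -1·e^{5z} takes every value in ℂ ∖ {0}. Adding -2 shifts the range to ℂ ∖ {-2}. Thus f omits exactly the value -2.

Omitted value: -2.


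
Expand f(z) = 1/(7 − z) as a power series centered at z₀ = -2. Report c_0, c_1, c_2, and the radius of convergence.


Let w = z − z₀, so z = z₀ + w.
Then 7 − z = 7 − (z₀ + w) = (7 − z₀) − w = 9 − w.
f(z) = 1/(9 − w) = (1/(9)) · 1/(1 − w/(9)) = Σ_{n≥0} w^n / (9)^(n+1).
So c_n = 1/(9)^(n+1):
  c_0 = 1/(9)^1 = 1/9.
  c_1 = 1/(9)^2 = 1/81.
  c_2 = 1/(9)^3 = 1/729.
The series is valid for |w/d| < 1, i.e. |z − z₀| < |d|.
Radius of convergence: R = |7 − z₀| = |9| = 9 (distance from z₀ to the singularity z = 7).

c_0 = 1/9, c_1 = 1/81, c_2 = 1/729; R = 9.
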